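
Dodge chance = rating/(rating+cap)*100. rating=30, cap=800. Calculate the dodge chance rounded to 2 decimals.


dodge% = 30 / (30 + 800) * 100
= 30 / 830 * 100
= 0.036145 * 100
= 3.61%

3.61%


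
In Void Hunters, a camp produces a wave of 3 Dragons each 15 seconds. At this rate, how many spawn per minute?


Spawns per minute = count * (60 / interval)
= 3 * (60 / 15)
= 3 * 4.0
= 12.0

12.0 per minute


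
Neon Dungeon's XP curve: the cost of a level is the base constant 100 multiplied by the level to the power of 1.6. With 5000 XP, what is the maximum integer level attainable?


XP = 100 * level^1.6, so level = (XP / 100)^(1/1.6)
= (5000 / 100)^(1/1.6)
= 50.0^0.625
= 11.5307
Floor: level = 11

level 11


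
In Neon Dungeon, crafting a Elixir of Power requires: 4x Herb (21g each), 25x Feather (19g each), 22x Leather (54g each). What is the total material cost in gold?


Cost breakdown:
  Herb: 4 * 21 = 84
  Feather: 25 * 19 = 475
  Leather: 22 * 54 = 1188
Total = 84 + 475 + 1188 = 1747

1747 gold


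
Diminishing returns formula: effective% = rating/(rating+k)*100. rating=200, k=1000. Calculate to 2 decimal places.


effective% = rating / (rating + k) * 100
= 200 / (200 + 1000) * 100
= 200 / 1200 * 100
= 0.166667 * 100
= 16.67%

16.67%


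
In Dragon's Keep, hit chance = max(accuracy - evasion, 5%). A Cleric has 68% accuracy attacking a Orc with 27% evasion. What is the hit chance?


accuracy - evasion = 68 - 27 = 41
Apply floor: max(41, 5) = 41
Hit chance = 41%

41%


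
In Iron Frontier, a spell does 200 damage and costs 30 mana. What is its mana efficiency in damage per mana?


Efficiency = damage / mana
= 200 / 30
= 6.67

6.67 dmg/mana


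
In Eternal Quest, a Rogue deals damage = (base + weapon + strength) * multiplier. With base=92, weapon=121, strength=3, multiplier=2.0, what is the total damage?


Sum base + weapon + str = 92 + 121 + 3 = 216
Multiply by 2.0:
216 * 2.0 = 432.0

432.0 damage


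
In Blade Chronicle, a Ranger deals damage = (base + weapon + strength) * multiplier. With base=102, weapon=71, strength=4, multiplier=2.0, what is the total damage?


Sum base + weapon + str = 102 + 71 + 4 = 177
Multiply by 2.0:
177 * 2.0 = 354.0

354.0 damage


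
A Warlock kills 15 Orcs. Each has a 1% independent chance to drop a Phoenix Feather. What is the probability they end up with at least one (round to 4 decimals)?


P(at least one) = 1 - P(none) = 1 - (1-p)^n
p = 1/100 = 0.01
1 - p = 0.99
(1 - p)^15 = 0.99^15 = 0.860058
P(at least one) = 1 - 0.860058 = 0.1399

0.1399


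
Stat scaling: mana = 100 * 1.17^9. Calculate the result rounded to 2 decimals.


value = base * growth^level
= 100 * 1.17^9
= 100 * 4.1084
= 410.84

410.84 mana


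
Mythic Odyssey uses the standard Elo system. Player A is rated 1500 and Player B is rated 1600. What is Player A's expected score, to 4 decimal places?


Elo expected score: Ea = 1/(1 + 10^((Rb-Ra)/400))
Rb - Ra = 1600 - 1500 = 100
(Rb-Ra)/400 = 100/400 = 0.25
10^0.25 = 1.778279
Ea = 1/(1 + 1.778279) = 1/2.778279 = 0.3599

0.3599


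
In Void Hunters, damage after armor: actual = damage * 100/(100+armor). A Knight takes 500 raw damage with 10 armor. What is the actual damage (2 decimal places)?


actual = 500 * 100 / (100 + 10)
= 500 * 100 / 110
= 50000 / 110
= 454.55

454.55 damage


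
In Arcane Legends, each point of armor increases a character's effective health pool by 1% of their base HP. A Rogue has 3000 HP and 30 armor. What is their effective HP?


EHP = 3000 * (1 + 30/100)
= 3000 * (1 + 0.3)
= 3000 * 1.3
= 3900.0

3900.0 EHP


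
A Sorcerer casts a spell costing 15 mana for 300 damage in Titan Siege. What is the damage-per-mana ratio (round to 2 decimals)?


Efficiency = damage / mana
= 300 / 15
= 20.00

20.00 dmg/mana


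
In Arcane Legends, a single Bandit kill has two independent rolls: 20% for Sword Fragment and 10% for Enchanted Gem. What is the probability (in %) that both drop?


For independent events, P(both) = P(A) * P(B)
= 20% * 10%
= 200 / 100 %
= 2.0%

2.0%


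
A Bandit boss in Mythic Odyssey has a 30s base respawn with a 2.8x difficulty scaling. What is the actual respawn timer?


Respawn time = base * multiplier
= 30 * 2.8
= 84.0 seconds

84.0 seconds


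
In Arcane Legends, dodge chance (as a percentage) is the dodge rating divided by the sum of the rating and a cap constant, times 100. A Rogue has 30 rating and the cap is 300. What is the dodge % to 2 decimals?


dodge% = 30 / (30 + 300) * 100
= 30 / 330 * 100
= 0.090909 * 100
= 9.09%

9.09%


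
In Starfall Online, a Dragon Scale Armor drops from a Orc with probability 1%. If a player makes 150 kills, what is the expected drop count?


Expected drops = kills * (drop_rate / 100)
= 150 * (1 / 100)
= 150 * 0.01
= 1.5

1.5 drops


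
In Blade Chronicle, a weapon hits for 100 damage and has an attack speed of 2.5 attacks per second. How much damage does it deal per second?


DPS = damage * attack_speed
= 100 * 2.5
= 250.0

250.0 DPS


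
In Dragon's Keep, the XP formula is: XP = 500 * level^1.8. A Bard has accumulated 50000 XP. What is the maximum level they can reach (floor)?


XP = 500 * level^1.8, so level = (XP / 500)^(1/1.8)
= (50000 / 500)^(1/1.8)
= 100.0^0.5556
= 12.9155
Floor: level = 12

level 12


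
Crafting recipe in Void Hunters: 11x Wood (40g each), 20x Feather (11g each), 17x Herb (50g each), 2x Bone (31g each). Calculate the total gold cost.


Cost breakdown:
  Wood: 11 * 40 = 440
  Feather: 20 * 11 = 220
  Herb: 17 * 50 = 850
  Bone: 2 * 31 = 62
Total = 440 + 220 + 850 + 62 = 1572

1572 gold


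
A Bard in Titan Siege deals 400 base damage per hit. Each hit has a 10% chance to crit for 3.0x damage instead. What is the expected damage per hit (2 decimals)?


E[dmg] = base * (1 + crit_chance * (crit_mult - 1))
cc as decimal = 10/100 = 0.1
cm - 1 = 3.0 - 1 = 2.0
Bonus factor = 0.1 * 2.0 = 0.2
Total multiplier = 1 + 0.2 = 1.2
Expected damage = 400 * 1.2 = 480.00

480.00 damage


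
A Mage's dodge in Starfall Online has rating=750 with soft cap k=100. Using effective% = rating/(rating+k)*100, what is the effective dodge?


effective% = rating / (rating + k) * 100
= 750 / (750 + 100) * 100
= 750 / 850 * 100
= 0.882353 * 100
= 88.24%

88.24%


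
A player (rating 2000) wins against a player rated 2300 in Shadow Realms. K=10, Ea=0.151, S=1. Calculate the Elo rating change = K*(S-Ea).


Elo update: delta = K * (S - Ea), where S = 1 (wins)
S - Ea = 1 - 0.151 = 0.849
Rating change = 10 * 0.849
= 8.49

8.49 rating points


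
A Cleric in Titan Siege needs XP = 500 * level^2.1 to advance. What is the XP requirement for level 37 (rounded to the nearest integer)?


XP = 500 * level^2.1
Substitute level = 37:
XP = 500 * 37^2.1
= 500 * 1964.3715
= 982186

982186 XP


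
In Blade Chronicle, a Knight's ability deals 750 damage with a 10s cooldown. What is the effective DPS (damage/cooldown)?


DPS = damage / cooldown
= 750 / 10
= 75.00

75.00 DPS


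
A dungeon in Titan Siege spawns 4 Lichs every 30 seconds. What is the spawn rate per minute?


Spawns per minute = count * (60 / interval)
= 4 * (60 / 30)
= 4 * 2.0
= 8.0

8.0 per minute


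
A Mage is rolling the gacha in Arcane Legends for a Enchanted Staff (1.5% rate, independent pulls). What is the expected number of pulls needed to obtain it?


Expected pulls for a geometric distribution = 1/p = 100 / rate%
= 100 / 1.5
= 66.67

66.67 pulls


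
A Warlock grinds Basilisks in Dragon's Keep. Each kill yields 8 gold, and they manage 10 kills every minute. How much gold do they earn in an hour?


Gold per minute = 8 * 10 = 80
Gold per hour = 80 * 60 = 4800

4800 gold/hour


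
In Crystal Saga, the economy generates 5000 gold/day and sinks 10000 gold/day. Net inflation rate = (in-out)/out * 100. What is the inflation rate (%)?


Net gold = 5000 - 10000 = -5000
Inflation rate = net / sunk * 100 = -5000 / 10000 * 100
= -0.5 * 100
= -50.00%

-50.00%


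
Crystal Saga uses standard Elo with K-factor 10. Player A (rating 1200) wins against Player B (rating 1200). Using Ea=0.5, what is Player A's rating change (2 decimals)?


Elo update: delta = K * (S - Ea), where S = 1 (wins)
S - Ea = 1 - 0.5 = 0.5
Rating change = 10 * 0.5
= 5.00

5.00 rating points


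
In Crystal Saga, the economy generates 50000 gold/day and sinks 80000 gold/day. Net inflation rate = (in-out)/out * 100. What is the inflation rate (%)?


Net gold = 50000 - 80000 = -30000
Inflation rate = net / sunk * 100 = -30000 / 80000 * 100
= -0.375 * 100
= -37.50%

-37.50%


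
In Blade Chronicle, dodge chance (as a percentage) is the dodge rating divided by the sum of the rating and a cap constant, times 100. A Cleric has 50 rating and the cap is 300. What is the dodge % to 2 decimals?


dodge% = 50 / (50 + 300) * 100
= 50 / 350 * 100
= 0.142857 * 100
= 14.29%

14.29%


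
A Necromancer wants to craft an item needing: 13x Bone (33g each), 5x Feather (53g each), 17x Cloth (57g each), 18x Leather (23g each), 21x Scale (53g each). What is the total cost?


Cost breakdown:
  Bone: 13 * 33 = 429
  Feather: 5 * 53 = 265
  Cloth: 17 * 57 = 969
  Leather: 18 * 23 = 414
  Scale: 21 * 53 = 1113
Total = 429 + 265 + 969 + 414 + 1113 = 3190

3190 gold


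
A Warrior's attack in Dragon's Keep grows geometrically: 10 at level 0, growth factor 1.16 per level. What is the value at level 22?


value = base * growth^level
= 10 * 1.16^22
= 10 * 26.186398
= 261.86

261.86 attack


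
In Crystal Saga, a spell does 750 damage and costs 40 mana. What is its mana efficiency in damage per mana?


Efficiency = damage / mana
= 750 / 40
= 18.75

18.75 dmg/mana


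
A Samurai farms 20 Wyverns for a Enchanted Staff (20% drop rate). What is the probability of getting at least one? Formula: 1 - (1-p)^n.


P(at least one) = 1 - P(none) = 1 - (1-p)^n
p = 20/100 = 0.2
1 - p = 0.8
(1 - p)^20 = 0.8^20 = 0.011529
P(at least one) = 1 - 0.011529 = 0.9885

0.9885


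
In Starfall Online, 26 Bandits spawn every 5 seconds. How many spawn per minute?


Spawns per minute = count * (60 / interval)
= 26 * (60 / 5)
= 26 * 12.0
= 312.0

312.0 per minute


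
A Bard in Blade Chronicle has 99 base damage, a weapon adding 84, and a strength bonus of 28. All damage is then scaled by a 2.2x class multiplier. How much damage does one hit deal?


Sum base + weapon + str = 99 + 84 + 28 = 211
Multiply by 2.2:
211 * 2.2 = 464.2

464.2 damage


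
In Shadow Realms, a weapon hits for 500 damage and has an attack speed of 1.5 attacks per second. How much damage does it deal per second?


DPS = damage * attack_speed
= 500 * 1.5
= 750.0

750.0 DPS


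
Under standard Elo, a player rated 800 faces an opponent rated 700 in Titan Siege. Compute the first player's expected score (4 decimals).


Elo expected score: Ea = 1/(1 + 10^((Rb-Ra)/400))
Rb - Ra = 700 - 800 = -100
(Rb-Ra)/400 = -100/400 = -0.25
10^-0.25 = 0.562341
Ea = 1/(1 + 0.562341) = 1/1.562341 = 0.6401

0.6401


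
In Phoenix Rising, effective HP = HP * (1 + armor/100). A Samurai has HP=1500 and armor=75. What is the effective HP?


EHP = 1500 * (1 + 75/100)
= 1500 * (1 + 0.75)
= 1500 * 1.75
= 2625.0

2625.0 EHP


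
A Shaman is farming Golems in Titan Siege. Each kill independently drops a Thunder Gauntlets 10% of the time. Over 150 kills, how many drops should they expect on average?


Expected drops = kills * (drop_rate / 100)
= 150 * (10 / 100)
= 150 * 0.1
= 15.0

15.0 drops


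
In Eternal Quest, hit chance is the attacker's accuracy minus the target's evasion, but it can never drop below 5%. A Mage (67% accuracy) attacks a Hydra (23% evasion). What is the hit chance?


accuracy - evasion = 67 - 23 = 44
Apply floor: max(44, 5) = 44
Hit chance = 44%

44%


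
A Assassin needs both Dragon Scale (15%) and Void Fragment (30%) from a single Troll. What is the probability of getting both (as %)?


For independent events, P(both) = P(A) * P(B)
= 15% * 30%
= 450 / 100 %
= 4.5%

4.5%


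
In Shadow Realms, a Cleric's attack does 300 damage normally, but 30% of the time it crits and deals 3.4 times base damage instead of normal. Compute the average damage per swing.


E[dmg] = base * (1 + crit_chance * (crit_mult - 1))
cc as decimal = 30/100 = 0.3
cm - 1 = 3.4 - 1 = 2.4
Bonus factor = 0.3 * 2.4 = 0.72
Total multiplier = 1 + 0.72 = 1.72
Expected damage = 300 * 1.72 = 516.00

516.00 damage


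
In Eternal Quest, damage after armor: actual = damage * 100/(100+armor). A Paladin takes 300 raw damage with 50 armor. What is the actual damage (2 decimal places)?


actual = 300 * 100 / (100 + 50)
= 300 * 100 / 150
= 30000 / 150
= 200.00

200.00 damage


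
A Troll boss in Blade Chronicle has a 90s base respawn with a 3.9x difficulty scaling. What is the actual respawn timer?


Respawn time = base * multiplier
= 90 * 3.9
= 351.0 seconds

351.0 seconds


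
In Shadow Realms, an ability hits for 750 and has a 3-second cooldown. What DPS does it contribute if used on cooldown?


DPS = damage / cooldown
= 750 / 3
= 250.00

250.00 DPS


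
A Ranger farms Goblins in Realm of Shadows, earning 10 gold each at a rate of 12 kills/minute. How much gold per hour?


Gold per minute = 10 * 12 = 120
Gold per hour = 120 * 60 = 7200

7200 gold/hour


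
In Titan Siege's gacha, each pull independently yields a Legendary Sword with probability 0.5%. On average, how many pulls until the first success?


Expected pulls for a geometric distribution = 1/p = 100 / rate%
= 100 / 0.5
= 200.0

200.0 pulls


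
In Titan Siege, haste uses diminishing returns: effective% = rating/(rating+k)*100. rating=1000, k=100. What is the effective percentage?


effective% = rating / (rating + k) * 100
= 1000 / (1000 + 100) * 100
= 1000 / 1100 * 100
= 0.909091 * 100
= 90.91%

90.91%


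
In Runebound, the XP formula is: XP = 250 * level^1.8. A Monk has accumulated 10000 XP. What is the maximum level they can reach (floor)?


XP = 250 * level^1.8, so level = (XP / 250)^(1/1.8)
= (10000 / 250)^(1/1.8)
= 40.0^0.5556
= 7.7631
Floor: level = 7

level 7


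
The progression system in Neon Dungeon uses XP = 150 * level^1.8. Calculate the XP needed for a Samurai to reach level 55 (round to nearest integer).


XP = 150 * level^1.8
Substitute level = 55:
XP = 150 * 55^1.8
= 150 * 1357.2281
= 203584

203584 XP


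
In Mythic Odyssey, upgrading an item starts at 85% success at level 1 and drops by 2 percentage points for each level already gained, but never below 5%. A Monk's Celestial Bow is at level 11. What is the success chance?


raw_rate = 85 - 2 * (11 - 1)
= 85 - 2 * 10
= 85 - 20
= 65
Apply floor: max(65, 5) = 65%

65%


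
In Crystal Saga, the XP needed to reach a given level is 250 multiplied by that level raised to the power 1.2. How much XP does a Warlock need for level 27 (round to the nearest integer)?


XP = 250 * level^1.2
Substitute level = 27:
XP = 250 * 27^1.2
= 250 * 52.1959
= 13049

13049 XP


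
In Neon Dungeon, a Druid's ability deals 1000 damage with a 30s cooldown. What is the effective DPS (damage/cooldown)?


DPS = damage / cooldown
= 1000 / 30
= 33.33

33.33 DPS


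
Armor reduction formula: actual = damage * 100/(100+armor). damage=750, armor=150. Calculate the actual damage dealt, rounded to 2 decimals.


actual = 750 * 100 / (100 + 150)
= 750 * 100 / 250
= 75000 / 250
= 300.00

300.00 damage


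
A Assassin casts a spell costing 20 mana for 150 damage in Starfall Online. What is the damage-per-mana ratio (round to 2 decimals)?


Efficiency = damage / mana
= 150 / 20
= 7.50

7.50 dmg/mana


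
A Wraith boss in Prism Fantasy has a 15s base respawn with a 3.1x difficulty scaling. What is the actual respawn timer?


Respawn time = base * multiplier
= 15 * 3.1
= 46.5 seconds

46.5 seconds


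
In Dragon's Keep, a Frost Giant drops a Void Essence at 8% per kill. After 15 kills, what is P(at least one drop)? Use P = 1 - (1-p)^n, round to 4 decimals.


P(at least one) = 1 - P(none) = 1 - (1-p)^n
p = 8/100 = 0.08
1 - p = 0.92
(1 - p)^15 = 0.92^15 = 0.286297
P(at least one) = 1 - 0.286297 = 0.7137

0.7137


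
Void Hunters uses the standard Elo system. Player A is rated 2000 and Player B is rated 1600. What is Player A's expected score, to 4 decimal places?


Elo expected score: Ea = 1/(1 + 10^((Rb-Ra)/400))
Rb - Ra = 1600 - 2000 = -400
(Rb-Ra)/400 = -400/400 = -1.0
10^-1.0 = 0.1
Ea = 1/(1 + 0.1) = 1/1.1 = 0.9091

0.9091


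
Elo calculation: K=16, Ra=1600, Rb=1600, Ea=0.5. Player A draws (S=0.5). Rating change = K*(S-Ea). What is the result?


Elo update: delta = K * (S - Ea), where S = 0.5 (draws)
S - Ea = 0.5 - 0.5 = 0.0
Rating change = 16 * 0.0
= 0.00

0.00 rating points


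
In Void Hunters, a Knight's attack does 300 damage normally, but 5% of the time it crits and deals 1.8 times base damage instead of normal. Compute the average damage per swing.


E[dmg] = base * (1 + crit_chance * (crit_mult - 1))
cc as decimal = 5/100 = 0.05
cm - 1 = 1.8 - 1 = 0.8
Bonus factor = 0.05 * 0.8 = 0.04
Total multiplier = 1 + 0.04 = 1.04
Expected damage = 300 * 1.04 = 312.00

312.00 damage


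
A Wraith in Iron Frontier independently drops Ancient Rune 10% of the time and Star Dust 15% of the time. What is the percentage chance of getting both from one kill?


For independent events, P(both) = P(A) * P(B)
= 10% * 15%
= 150 / 100 %
= 1.5%

1.5%


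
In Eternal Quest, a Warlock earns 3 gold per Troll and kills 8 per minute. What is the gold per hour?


Gold per minute = 3 * 8 = 24
Gold per hour = 24 * 60 = 1440

1440 gold/hour


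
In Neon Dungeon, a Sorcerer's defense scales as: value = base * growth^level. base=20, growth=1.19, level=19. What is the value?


value = base * growth^level
= 20 * 1.19^19
= 20 * 27.251616
= 545.03

545.03 defense


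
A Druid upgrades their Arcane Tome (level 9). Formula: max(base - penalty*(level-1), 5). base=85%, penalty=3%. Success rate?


raw_rate = 85 - 3 * (9 - 1)
= 85 - 3 * 8
= 85 - 24
= 61
Apply floor: max(61, 5) = 61%

61%


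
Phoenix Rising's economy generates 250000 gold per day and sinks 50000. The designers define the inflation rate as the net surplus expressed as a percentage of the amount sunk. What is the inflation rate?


Net gold = 250000 - 50000 = 200000
Inflation rate = net / sunk * 100 = 200000 / 50000 * 100
= 4.0 * 100
= 400.00%

400.00%


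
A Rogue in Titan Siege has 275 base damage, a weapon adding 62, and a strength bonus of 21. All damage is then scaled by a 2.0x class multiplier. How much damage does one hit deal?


Sum base + weapon + str = 275 + 62 + 21 = 358
Multiply by 2.0:
358 * 2.0 = 716.0

716.0 damage


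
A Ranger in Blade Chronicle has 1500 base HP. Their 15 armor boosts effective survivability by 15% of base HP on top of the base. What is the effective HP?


EHP = 1500 * (1 + 15/100)
= 1500 * (1 + 0.15)
= 1500 * 1.15
= 1725.0

1725.0 EHP


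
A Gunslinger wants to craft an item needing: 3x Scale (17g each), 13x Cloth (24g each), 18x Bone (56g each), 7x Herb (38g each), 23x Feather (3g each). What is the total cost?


Cost breakdown:
  Scale: 3 * 17 = 51
  Cloth: 13 * 24 = 312
  Bone: 18 * 56 = 1008
  Herb: 7 * 38 = 266
  Feather: 23 * 3 = 69
Total = 51 + 312 + 1008 + 266 + 69 = 1706

1706 gold


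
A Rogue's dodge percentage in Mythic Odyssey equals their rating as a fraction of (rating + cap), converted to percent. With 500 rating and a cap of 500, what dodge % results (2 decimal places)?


dodge% = 500 / (500 + 500) * 100
= 500 / 1000 * 100
= 0.5 * 100
= 50.00%

50.00%


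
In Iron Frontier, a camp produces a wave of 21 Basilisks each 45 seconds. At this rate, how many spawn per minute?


Spawns per minute = count * (60 / interval)
= 21 * (60 / 45)
= 21 * 1.3333
= 28.0

28.0 per minute


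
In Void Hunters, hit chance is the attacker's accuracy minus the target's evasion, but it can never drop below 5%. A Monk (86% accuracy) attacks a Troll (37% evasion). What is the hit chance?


accuracy - evasion = 86 - 37 = 49
Apply floor: max(49, 5) = 49
Hit chance = 49%

49%


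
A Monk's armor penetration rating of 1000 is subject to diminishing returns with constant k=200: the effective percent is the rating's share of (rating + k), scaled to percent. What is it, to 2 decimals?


effective% = rating / (rating + k) * 100
= 1000 / (1000 + 200) * 100
= 1000 / 1200 * 100
= 0.833333 * 100
= 83.33%

83.33%


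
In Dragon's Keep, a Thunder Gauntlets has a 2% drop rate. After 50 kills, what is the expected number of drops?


Expected drops = kills * (drop_rate / 100)
= 50 * (2 / 100)
= 50 * 0.02
= 1.0

1.0 drops


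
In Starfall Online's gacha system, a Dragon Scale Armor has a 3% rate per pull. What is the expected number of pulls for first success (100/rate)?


Expected pulls for a geometric distribution = 1/p = 100 / rate%
= 100 / 3
= 33.33

33.33 pulls


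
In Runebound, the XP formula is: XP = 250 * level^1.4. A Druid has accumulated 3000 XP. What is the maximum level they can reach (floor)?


XP = 250 * level^1.4, so level = (XP / 250)^(1/1.4)
= (3000 / 250)^(1/1.4)
= 12.0^0.7143
= 5.8999
Floor: level = 5

level 5


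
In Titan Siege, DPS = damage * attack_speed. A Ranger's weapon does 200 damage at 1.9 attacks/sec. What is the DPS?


DPS = damage * attack_speed
= 200 * 1.9
= 380.0

380.0 DPS


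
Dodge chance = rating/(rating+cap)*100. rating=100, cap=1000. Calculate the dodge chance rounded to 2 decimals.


dodge% = 100 / (100 + 1000) * 100
= 100 / 1100 * 100
= 0.090909 * 100
= 9.09%

9.09%


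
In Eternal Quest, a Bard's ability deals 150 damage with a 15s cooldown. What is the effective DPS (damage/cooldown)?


DPS = damage / cooldown
= 150 / 15
= 10.00

10.00 DPS


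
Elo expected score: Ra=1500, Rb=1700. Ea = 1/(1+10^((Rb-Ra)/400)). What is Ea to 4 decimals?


Elo expected score: Ea = 1/(1 + 10^((Rb-Ra)/400))
Rb - Ra = 1700 - 1500 = 200
(Rb-Ra)/400 = 200/400 = 0.5
10^0.5 = 3.162278
Ea = 1/(1 + 3.162278) = 1/4.162278 = 0.2403

0.2403


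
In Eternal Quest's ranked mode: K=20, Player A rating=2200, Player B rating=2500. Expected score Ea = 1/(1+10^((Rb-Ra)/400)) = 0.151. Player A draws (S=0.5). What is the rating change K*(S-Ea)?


Elo update: delta = K * (S - Ea), where S = 0.5 (draws)
S - Ea = 0.5 - 0.151 = 0.349
Rating change = 20 * 0.349
= 6.98

6.98 rating points


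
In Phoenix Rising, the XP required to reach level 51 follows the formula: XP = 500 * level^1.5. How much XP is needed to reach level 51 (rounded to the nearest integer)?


XP = 500 * level^1.5
Substitute level = 51:
XP = 500 * 51^1.5
= 500 * 364.2128
= 182106

182106 XP


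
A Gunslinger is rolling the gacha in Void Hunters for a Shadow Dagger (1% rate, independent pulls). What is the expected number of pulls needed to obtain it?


Expected pulls for a geometric distribution = 1/p = 100 / rate%
= 100 / 1
= 100.0

100.0 pulls


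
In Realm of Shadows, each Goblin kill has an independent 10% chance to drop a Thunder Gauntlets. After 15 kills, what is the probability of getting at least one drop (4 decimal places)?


P(at least one) = 1 - P(none) = 1 - (1-p)^n
p = 10/100 = 0.1
1 - p = 0.9
(1 - p)^15 = 0.9^15 = 0.205891
P(at least one) = 1 - 0.205891 = 0.7941

0.7941


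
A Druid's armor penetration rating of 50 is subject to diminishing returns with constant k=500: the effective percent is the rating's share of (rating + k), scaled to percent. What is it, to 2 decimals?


effective% = rating / (rating + k) * 100
= 50 / (50 + 500) * 100
= 50 / 550 * 100
= 0.090909 * 100
= 9.09%

9.09%


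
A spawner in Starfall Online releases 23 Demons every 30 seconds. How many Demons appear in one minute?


Spawns per minute = count * (60 / interval)
= 23 * (60 / 30)
= 23 * 2.0
= 46.0

46.0 per minute


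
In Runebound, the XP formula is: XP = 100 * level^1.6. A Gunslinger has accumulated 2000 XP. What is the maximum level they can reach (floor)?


XP = 100 * level^1.6, so level = (XP / 100)^(1/1.6)
= (2000 / 100)^(1/1.6)
= 20.0^0.625
= 6.5034
Floor: level = 6

level 6


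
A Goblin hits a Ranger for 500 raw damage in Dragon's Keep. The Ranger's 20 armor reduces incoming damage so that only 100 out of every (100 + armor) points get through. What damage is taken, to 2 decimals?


actual = 500 * 100 / (100 + 20)
= 500 * 100 / 120
= 50000 / 120
= 416.67

416.67 damage


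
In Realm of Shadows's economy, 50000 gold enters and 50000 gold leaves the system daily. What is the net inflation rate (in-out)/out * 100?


Net gold = 50000 - 50000 = 0
Inflation rate = net / sunk * 100 = 0 / 50000 * 100
= 0.0 * 100
= 0.00%

0.00%


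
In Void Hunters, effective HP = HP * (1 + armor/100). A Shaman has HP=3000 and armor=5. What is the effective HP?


EHP = 3000 * (1 + 5/100)
= 3000 * (1 + 0.05)
= 3000 * 1.05
= 3150.0

3150.0 EHP


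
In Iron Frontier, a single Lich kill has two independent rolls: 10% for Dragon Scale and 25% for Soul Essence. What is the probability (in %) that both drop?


For independent events, P(both) = P(A) * P(B)
= 10% * 25%
= 250 / 100 %
= 2.5%

2.5%


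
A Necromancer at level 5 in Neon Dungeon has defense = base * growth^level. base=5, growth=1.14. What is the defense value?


value = base * growth^level
= 5 * 1.14^5
= 5 * 1.925415
= 9.63

9.63 defense


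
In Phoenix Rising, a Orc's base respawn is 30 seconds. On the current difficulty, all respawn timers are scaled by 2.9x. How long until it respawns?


Respawn time = base * multiplier
= 30 * 2.9
= 87.0 seconds

87.0 seconds


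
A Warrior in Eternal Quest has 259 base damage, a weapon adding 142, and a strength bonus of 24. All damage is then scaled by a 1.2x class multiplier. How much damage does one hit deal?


Sum base + weapon + str = 259 + 142 + 24 = 425
Multiply by 1.2:
425 * 1.2 = 510.0

510.0 damage


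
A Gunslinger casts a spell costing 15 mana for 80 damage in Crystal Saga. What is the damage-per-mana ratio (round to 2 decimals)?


Efficiency = damage / mana
= 80 / 15
= 5.33

5.33 dmg/mana


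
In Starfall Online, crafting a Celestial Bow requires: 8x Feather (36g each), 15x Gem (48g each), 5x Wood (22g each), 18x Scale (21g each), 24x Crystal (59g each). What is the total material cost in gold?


Cost breakdown:
  Feather: 8 * 36 = 288
  Gem: 15 * 48 = 720
  Wood: 5 * 22 = 110
  Scale: 18 * 21 = 378
  Crystal: 24 * 59 = 1416
Total = 288 + 720 + 110 + 378 + 1416 = 2912

2912 gold


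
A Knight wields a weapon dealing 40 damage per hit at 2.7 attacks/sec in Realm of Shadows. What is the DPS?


DPS = damage * attack_speed
= 40 * 2.7
= 108.0

108.0 DPS


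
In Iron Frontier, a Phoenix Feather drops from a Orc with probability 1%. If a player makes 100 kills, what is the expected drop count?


Expected drops = kills * (drop_rate / 100)
= 100 * (1 / 100)
= 100 * 0.01
= 1.0

1.0 drops


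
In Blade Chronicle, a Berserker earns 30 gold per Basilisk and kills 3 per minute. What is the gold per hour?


Gold per minute = 30 * 3 = 90
Gold per hour = 90 * 60 = 5400

5400 gold/hour


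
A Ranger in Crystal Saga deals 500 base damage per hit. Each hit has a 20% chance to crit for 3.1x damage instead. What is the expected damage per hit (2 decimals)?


E[dmg] = base * (1 + crit_chance * (crit_mult - 1))
cc as decimal = 20/100 = 0.2
cm - 1 = 3.1 - 1 = 2.1
Bonus factor = 0.2 * 2.1 = 0.42
Total multiplier = 1 + 0.42 = 1.42
Expected damage = 500 * 1.42 = 710.00

710.00 damage


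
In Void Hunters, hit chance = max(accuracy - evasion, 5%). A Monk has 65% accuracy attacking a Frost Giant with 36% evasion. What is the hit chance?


accuracy - evasion = 65 - 36 = 29
Apply floor: max(29, 5) = 29
Hit chance = 29%

29%


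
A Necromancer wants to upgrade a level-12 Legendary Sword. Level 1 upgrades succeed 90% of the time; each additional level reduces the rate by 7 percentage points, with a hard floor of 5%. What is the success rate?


raw_rate = 90 - 7 * (12 - 1)
= 90 - 7 * 11
= 90 - 77
= 13
Apply floor: max(13, 5) = 13%

13%


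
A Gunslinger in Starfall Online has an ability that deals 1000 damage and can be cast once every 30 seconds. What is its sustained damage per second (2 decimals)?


DPS = damage / cooldown
= 1000 / 30
= 33.33

33.33 DPS


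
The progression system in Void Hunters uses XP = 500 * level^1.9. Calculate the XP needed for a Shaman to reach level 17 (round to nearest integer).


XP = 500 * level^1.9
Substitute level = 17:
XP = 500 * 17^1.9
= 500 * 217.6973
= 108849

108849 XP


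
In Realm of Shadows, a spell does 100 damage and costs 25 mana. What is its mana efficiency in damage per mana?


Efficiency = damage / mana
= 100 / 25
= 4.00

4.00 dmg/mana


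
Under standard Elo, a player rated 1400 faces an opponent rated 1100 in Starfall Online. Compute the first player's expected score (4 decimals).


Elo expected score: Ea = 1/(1 + 10^((Rb-Ra)/400))
Rb - Ra = 1100 - 1400 = -300
(Rb-Ra)/400 = -300/400 = -0.75
10^-0.75 = 0.177828
Ea = 1/(1 + 0.177828) = 1/1.177828 = 0.8490

0.8490


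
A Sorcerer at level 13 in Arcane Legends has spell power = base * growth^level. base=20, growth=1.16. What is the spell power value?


value = base * growth^level
= 20 * 1.16^13
= 20 * 6.885791
= 137.72

137.72 spell power


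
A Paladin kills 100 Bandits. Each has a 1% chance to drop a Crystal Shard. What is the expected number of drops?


Expected drops = kills * (drop_rate / 100)
= 100 * (1 / 100)
= 100 * 0.01
= 1.0

1.0 drops


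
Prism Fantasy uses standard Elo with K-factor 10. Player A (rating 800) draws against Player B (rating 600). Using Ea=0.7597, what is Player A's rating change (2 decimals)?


Elo update: delta = K * (S - Ea), where S = 0.5 (draws)
S - Ea = 0.5 - 0.7597 = -0.2597
Rating change = 10 * -0.2597
= -2.60

-2.60 rating points


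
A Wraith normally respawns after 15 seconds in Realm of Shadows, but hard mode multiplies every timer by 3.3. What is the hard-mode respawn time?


Respawn time = base * multiplier
= 15 * 3.3
= 49.5 seconds

49.5 seconds


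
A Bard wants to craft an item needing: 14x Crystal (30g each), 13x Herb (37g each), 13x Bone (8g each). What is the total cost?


Cost breakdown:
  Crystal: 14 * 30 = 420
  Herb: 13 * 37 = 481
  Bone: 13 * 8 = 104
Total = 420 + 481 + 104 = 1005

1005 gold


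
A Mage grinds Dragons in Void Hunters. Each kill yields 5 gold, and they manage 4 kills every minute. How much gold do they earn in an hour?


Gold per minute = 5 * 4 = 20
Gold per hour = 20 * 60 = 1200

1200 gold/hour


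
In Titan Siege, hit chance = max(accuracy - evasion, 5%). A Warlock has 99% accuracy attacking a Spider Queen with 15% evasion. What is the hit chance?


accuracy - evasion = 99 - 15 = 84
Apply floor: max(84, 5) = 84
Hit chance = 84%

84%


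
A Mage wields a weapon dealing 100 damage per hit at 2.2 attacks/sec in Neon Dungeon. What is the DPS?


DPS = damage * attack_speed
= 100 * 2.2
= 220.0

220.0 DPS


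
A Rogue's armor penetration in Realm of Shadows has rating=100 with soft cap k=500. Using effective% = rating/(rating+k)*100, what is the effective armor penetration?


effective% = rating / (rating + k) * 100
= 100 / (100 + 500) * 100
= 100 / 600 * 100
= 0.166667 * 100
= 16.67%

16.67%


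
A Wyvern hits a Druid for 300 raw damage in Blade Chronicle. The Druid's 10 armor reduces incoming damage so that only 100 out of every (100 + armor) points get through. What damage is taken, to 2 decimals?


actual = 300 * 100 / (100 + 10)
= 300 * 100 / 110
= 30000 / 110
= 272.73

272.73 damage


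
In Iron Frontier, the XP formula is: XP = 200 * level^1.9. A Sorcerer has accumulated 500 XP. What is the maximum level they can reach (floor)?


XP = 200 * level^1.9, so level = (XP / 200)^(1/1.9)
= (500 / 200)^(1/1.9)
= 2.5^0.5263
= 1.6197
Floor: level = 1

level 1


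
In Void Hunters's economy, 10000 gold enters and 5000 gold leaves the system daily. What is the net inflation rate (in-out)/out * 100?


Net gold = 10000 - 5000 = 5000
Inflation rate = net / sunk * 100 = 5000 / 5000 * 100
= 1.0 * 100
= 100.00%

100.00%


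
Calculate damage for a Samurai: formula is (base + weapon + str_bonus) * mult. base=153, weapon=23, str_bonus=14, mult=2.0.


Sum base + weapon + str = 153 + 23 + 14 = 190
Multiply by 2.0:
190 * 2.0 = 380.0

380.0 damage


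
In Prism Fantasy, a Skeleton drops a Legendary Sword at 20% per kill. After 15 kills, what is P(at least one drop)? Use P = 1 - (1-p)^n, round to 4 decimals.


P(at least one) = 1 - P(none) = 1 - (1-p)^n
p = 20/100 = 0.2
1 - p = 0.8
(1 - p)^15 = 0.8^15 = 0.035184
P(at least one) = 1 - 0.035184 = 0.9648

0.9648


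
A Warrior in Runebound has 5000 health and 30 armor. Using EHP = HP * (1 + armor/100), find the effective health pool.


EHP = 5000 * (1 + 30/100)
= 5000 * (1 + 0.3)
= 5000 * 1.3
= 6500.0

6500.0 EHP


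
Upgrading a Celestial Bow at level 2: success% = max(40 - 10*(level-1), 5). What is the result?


raw_rate = 40 - 10 * (2 - 1)
= 40 - 10 * 1
= 40 - 10
= 30
Apply floor: max(30, 5) = 30%

30%


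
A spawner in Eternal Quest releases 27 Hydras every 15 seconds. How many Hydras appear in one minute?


Spawns per minute = count * (60 / interval)
= 27 * (60 / 15)
= 27 * 4.0
= 108.0

108.0 per minute


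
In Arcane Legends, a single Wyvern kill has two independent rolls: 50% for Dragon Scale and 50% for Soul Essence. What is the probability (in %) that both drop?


For independent events, P(both) = P(A) * P(B)
= 50% * 50%
= 2500 / 100 %
= 25.0%

25.0%


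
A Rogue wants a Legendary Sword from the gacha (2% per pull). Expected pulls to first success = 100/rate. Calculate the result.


Expected pulls for a geometric distribution = 1/p = 100 / rate%
= 100 / 2
= 50.0

50.0 pulls


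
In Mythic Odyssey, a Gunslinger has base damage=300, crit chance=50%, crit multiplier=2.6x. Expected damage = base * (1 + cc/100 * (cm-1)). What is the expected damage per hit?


E[dmg] = base * (1 + crit_chance * (crit_mult - 1))
cc as decimal = 50/100 = 0.5
cm - 1 = 2.6 - 1 = 1.6
Bonus factor = 0.5 * 1.6 = 0.8
Total multiplier = 1 + 0.8 = 1.8
Expected damage = 300 * 1.8 = 540.00

540.00 damage


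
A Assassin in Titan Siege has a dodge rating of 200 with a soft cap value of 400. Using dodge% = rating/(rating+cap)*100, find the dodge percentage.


dodge% = 200 / (200 + 400) * 100
= 200 / 600 * 100
= 0.333333 * 100
= 33.33%

33.33%


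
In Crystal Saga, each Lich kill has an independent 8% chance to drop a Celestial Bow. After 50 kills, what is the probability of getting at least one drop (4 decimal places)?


P(at least one) = 1 - P(none) = 1 - (1-p)^n
p = 8/100 = 0.08
1 - p = 0.92
(1 - p)^50 = 0.92^50 = 0.015466
P(at least one) = 1 - 0.015466 = 0.9845

0.9845


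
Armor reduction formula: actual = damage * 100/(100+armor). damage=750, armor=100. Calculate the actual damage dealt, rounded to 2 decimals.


actual = 750 * 100 / (100 + 100)
= 750 * 100 / 200
= 75000 / 200
= 375.00

375.00 damage


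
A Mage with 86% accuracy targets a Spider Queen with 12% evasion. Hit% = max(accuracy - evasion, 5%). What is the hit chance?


accuracy - evasion = 86 - 12 = 74
Apply floor: max(74, 5) = 74
Hit chance = 74%

74%


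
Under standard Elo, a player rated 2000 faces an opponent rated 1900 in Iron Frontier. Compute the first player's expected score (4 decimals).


Elo expected score: Ea = 1/(1 + 10^((Rb-Ra)/400))
Rb - Ra = 1900 - 2000 = -100
(Rb-Ra)/400 = -100/400 = -0.25
10^-0.25 = 0.562341
Ea = 1/(1 + 0.562341) = 1/1.562341 = 0.6401

0.6401


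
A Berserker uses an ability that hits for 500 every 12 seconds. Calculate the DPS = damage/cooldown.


DPS = damage / cooldown
= 500 / 12
= 41.67

41.67 DPS


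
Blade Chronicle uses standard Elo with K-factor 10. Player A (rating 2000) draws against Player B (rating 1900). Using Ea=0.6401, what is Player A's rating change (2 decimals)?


Elo update: delta = K * (S - Ea), where S = 0.5 (draws)
S - Ea = 0.5 - 0.6401 = -0.1401
Rating change = 10 * -0.1401
= -1.40

-1.40 rating points


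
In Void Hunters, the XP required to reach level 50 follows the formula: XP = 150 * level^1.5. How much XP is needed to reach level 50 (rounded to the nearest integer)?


XP = 150 * level^1.5
Substitute level = 50:
XP = 150 * 50^1.5
= 150 * 353.5534
= 53033

53033 XP


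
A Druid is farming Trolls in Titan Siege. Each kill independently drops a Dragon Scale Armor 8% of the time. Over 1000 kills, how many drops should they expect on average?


Expected drops = kills * (drop_rate / 100)
= 1000 * (8 / 100)
= 1000 * 0.08
= 80.0

80.0 drops


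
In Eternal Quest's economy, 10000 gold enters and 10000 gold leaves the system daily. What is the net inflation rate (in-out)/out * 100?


Net gold = 10000 - 10000 = 0
Inflation rate = net / sunk * 100 = 0 / 10000 * 100
= 0.0 * 100
= 0.00%

0.00%


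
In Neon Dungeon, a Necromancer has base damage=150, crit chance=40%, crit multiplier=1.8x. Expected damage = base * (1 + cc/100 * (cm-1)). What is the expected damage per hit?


E[dmg] = base * (1 + crit_chance * (crit_mult - 1))
cc as decimal = 40/100 = 0.4
cm - 1 = 1.8 - 1 = 0.8
Bonus factor = 0.4 * 0.8 = 0.32
Total multiplier = 1 + 0.32 = 1.32
Expected damage = 150 * 1.32 = 198.00

198.00 damage


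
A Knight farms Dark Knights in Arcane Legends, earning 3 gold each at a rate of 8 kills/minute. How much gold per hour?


Gold per minute = 3 * 8 = 24
Gold per hour = 24 * 60 = 1440

1440 gold/hour


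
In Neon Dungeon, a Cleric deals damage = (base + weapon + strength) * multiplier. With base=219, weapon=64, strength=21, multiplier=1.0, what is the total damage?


Sum base + weapon + str = 219 + 64 + 21 = 304
Multiply by 1.0:
304 * 1.0 = 304.0

304.0 damage


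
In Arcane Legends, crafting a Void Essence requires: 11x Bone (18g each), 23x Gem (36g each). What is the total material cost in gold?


Cost breakdown:
  Bone: 11 * 18 = 198
  Gem: 23 * 36 = 828
Total = 198 + 828 = 1026

1026 gold


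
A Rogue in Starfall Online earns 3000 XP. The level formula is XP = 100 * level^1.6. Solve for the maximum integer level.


XP = 100 * level^1.6, so level = (XP / 100)^(1/1.6)
= (3000 / 100)^(1/1.6)
= 30.0^0.625
= 8.3792
Floor: level = 8

level 8


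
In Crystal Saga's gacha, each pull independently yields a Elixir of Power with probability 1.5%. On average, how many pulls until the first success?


Expected pulls for a geometric distribution = 1/p = 100 / rate%
= 100 / 1.5
= 66.67

66.67 pulls


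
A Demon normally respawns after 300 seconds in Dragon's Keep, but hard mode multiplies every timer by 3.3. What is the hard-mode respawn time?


Respawn time = base * multiplier
= 300 * 3.3
= 990.0 seconds

990.0 seconds


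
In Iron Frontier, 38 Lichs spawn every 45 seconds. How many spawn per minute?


Spawns per minute = count * (60 / interval)
= 38 * (60 / 45)
= 38 * 1.3333
= 50.67

50.67 per minute


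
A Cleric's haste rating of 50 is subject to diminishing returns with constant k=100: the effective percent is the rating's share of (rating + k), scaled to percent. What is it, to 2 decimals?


effective% = rating / (rating + k) * 100
= 50 / (50 + 100) * 100
= 50 / 150 * 100
= 0.333333 * 100
= 33.33%

33.33%


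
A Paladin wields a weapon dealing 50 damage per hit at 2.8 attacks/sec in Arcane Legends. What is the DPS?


DPS = damage * attack_speed
= 50 * 2.8
= 140.0

140.0 DPS


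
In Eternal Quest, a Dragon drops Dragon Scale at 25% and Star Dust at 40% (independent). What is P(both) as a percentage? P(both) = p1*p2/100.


For independent events, P(both) = P(A) * P(B)
= 25% * 40%
= 1000 / 100 %
= 10.0%

10.0%
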